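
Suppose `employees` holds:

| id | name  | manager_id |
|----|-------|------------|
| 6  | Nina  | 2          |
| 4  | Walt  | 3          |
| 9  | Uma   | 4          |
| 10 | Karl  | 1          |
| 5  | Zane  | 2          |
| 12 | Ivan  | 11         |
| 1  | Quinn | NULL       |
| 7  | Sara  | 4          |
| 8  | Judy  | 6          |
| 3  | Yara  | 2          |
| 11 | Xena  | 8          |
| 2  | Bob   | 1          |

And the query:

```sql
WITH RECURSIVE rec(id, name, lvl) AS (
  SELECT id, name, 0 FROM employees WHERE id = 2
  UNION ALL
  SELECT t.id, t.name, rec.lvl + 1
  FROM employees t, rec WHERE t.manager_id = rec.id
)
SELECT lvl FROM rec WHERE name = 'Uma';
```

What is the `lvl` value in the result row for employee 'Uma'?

Base: id=2 (Bob) at lvl 0.
Iteration 1: rows with manager_id in {2} -> Yara (id 3, lvl 1), Zane (id 5, lvl 1), Nina (id 6, lvl 1).
Iteration 2: rows with manager_id in {3,5,6} -> Walt (id 4, lvl 2), Judy (id 8, lvl 2).
Iteration 3: rows with manager_id in {4,8} -> Sara (id 7, lvl 3), Uma (id 9, lvl 3), Xena (id 11, lvl 3).
Iteration 4: rows with manager_id in {7,9,11} -> Ivan (id 12, lvl 4).
Iteration 5: no rows with manager_id in {12}; recursion stops.

3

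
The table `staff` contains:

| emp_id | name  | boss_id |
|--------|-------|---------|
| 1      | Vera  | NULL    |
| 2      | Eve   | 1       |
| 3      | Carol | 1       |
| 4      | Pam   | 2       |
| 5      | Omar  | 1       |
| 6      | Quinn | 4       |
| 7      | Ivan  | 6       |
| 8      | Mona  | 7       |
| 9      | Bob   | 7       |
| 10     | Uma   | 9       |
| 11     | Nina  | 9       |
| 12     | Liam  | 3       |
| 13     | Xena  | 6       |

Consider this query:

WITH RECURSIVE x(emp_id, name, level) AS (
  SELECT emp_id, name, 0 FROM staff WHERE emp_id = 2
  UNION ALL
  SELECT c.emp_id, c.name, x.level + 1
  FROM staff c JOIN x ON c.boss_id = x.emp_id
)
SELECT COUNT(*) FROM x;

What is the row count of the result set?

Base: emp_id=2 (Eve) at level 0.
Iteration 1: rows with boss_id in {2} -> Pam (id 4, level 1).
Iteration 2: rows with boss_id in {4} -> Quinn (id 6, level 2).
Iteration 3: rows with boss_id in {6} -> Ivan (id 7, level 3), Xena (id 13, level 3).
Iteration 4: rows with boss_id in {7,13} -> Mona (id 8, level 4), Bob (id 9, level 4).
Iteration 5: rows with boss_id in {8,9} -> Uma (id 10, level 5), Nina (id 11, level 5).
Iteration 6: no rows with boss_id in {10,11}; recursion stops.
Total rows emitted: 9.

9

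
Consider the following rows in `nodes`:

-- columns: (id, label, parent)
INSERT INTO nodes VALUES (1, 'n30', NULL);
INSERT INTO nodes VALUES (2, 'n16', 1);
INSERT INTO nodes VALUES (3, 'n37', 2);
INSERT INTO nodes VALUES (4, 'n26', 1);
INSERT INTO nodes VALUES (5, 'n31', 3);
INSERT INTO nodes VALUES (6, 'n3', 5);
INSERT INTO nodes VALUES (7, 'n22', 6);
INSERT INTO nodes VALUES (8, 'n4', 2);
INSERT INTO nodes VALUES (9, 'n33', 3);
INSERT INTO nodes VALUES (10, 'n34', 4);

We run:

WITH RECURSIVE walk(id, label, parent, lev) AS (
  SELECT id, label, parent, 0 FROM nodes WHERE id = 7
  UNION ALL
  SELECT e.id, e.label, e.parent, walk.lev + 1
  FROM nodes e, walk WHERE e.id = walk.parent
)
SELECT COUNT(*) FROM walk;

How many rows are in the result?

Base: id=7 (n22), parent=6, lev 0.
Iteration 1: join on id=6 -> n3 (id 6, parent=5, lev 1).
Iteration 2: join on id=5 -> n31 (id 5, parent=3, lev 2).
Iteration 3: join on id=3 -> n37 (id 3, parent=2, lev 3).
Iteration 4: join on id=2 -> n16 (id 2, parent=1, lev 4).
Iteration 5: join on id=1 -> n30 (id 1, parent=NULL, lev 5).
Iteration 6: parent is NULL; no match; recursion stops.
Total rows emitted: 6.

6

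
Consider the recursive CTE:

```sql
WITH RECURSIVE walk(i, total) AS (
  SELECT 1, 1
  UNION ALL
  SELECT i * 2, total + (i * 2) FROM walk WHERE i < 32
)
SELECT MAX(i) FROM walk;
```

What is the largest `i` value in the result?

Base: i=1, total=1.
Iteration 1: 1 < 32 holds -> i = 1 * 2 = 2, total = 1 + 2 = 3.
Iteration 2: 2 < 32 holds -> i = 2 * 2 = 4, total = 3 + 4 = 7.
Iteration 3: 4 < 32 holds -> i = 4 * 2 = 8, total = 7 + 8 = 15.
Iteration 4: 8 < 32 holds -> i = 8 * 2 = 16, total = 15 + 16 = 31.
Iteration 5: 16 < 32 holds -> i = 16 * 2 = 32, total = 31 + 32 = 63.
Iteration 6: 32 < 32 fails; recursion stops.
i values: 1, 2, 4, 8, 16, 32; the maximum is 32.

32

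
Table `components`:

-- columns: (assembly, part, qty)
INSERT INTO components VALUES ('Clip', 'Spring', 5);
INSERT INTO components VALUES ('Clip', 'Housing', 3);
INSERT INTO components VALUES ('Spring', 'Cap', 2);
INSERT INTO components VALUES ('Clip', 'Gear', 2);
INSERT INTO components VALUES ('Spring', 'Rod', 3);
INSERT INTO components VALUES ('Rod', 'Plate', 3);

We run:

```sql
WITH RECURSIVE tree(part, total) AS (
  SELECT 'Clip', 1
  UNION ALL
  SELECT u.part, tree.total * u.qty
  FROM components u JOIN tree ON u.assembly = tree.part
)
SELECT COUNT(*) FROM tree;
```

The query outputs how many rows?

7

Base: (Clip, total=1).
Iteration 1: components of {Clip} -> Gear = 1*2 = 2, Housing = 1*3 = 3, Spring = 1*5 = 5.
Iteration 2: components of {Gear,Housing,Spring} -> Cap = 5*2 = 10, Rod = 5*3 = 15.
Iteration 3: components of {Cap,Rod} -> Plate = 15*3 = 45.
Iteration 4: no further components; recursion stops.
Total rows emitted: 7.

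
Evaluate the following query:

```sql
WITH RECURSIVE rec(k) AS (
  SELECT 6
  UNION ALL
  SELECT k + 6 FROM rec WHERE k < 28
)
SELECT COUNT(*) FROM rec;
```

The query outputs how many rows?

5

Base: k=6.
Iteration 1: 6 < 28 holds -> k = 6 + 6 = 12.
Iteration 2: 12 < 28 holds -> k = 12 + 6 = 18.
Iteration 3: 18 < 28 holds -> k = 18 + 6 = 24.
Iteration 4: 24 < 28 holds -> k = 24 + 6 = 30.
Iteration 5: 30 < 28 fails; recursion stops.
Total rows emitted: 5.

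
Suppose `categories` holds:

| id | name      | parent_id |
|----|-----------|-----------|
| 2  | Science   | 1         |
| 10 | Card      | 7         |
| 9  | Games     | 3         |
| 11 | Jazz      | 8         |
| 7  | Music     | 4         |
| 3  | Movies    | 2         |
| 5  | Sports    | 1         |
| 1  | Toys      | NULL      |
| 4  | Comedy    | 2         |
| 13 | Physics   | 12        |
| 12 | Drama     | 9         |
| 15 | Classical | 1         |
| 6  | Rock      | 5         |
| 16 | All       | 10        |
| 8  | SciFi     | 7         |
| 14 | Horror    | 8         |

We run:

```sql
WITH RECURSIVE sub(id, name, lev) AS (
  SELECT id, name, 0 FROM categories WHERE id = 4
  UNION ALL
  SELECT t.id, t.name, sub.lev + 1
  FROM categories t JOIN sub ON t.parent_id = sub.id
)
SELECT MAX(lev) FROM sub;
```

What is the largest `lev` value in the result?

Base: id=4 (Comedy) at lev 0.
Iteration 1: rows with parent_id in {4} -> Music (id 7, lev 1).
Iteration 2: rows with parent_id in {7} -> SciFi (id 8, lev 2), Card (id 10, lev 2).
Iteration 3: rows with parent_id in {8,10} -> Jazz (id 11, lev 3), Horror (id 14, lev 3), All (id 16, lev 3).
Iteration 4: no rows with parent_id in {11,14,16}; recursion stops.
lev values: 0, 1, 2, 2, 3, 3, 3; the maximum is 3.

3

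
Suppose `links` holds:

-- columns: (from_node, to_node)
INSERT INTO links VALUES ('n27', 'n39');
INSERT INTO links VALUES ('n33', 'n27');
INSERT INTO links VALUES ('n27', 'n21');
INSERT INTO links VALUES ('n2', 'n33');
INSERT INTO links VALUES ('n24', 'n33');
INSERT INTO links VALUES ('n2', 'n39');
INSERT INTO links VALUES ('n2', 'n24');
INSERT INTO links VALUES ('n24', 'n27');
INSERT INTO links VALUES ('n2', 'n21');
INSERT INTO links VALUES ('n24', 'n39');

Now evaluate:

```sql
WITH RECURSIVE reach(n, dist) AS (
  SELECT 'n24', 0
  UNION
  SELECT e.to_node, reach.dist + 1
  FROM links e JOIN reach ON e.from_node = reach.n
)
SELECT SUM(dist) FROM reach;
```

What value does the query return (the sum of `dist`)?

Base: (n24, dist=0).
Iteration 1: edges from {n24} -> (n27, dist=1), (n33, dist=1), (n39, dist=1).
Iteration 2: edges from {n27,n33,n39} -> (n21, dist=2), (n27, dist=2), (n39, dist=2).
Iteration 3: edges from {n21,n27,n39} -> (n21, dist=3), (n39, dist=3).
Iteration 4: no outgoing edges from {n21,n39}; recursion stops.
SUM(dist) = 0 + 1 + 1 + 1 + 2 + 2 + 2 + 3 + 3 = 15.

15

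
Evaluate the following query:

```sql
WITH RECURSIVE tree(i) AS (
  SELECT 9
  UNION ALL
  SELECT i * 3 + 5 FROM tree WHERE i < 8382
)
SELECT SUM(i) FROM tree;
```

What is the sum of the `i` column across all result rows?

Base: i=9.
Iteration 1: 9 < 8382 holds -> i = 9 * 3 + 5 = 32.
Iteration 2: 32 < 8382 holds -> i = 32 * 3 + 5 = 101.
Iteration 3: 101 < 8382 holds -> i = 101 * 3 + 5 = 308.
Iteration 4: 308 < 8382 holds -> i = 308 * 3 + 5 = 929.
Iteration 5: 929 < 8382 holds -> i = 929 * 3 + 5 = 2792.
Iteration 6: 2792 < 8382 holds -> i = 2792 * 3 + 5 = 8381.
Iteration 7: 8381 < 8382 holds -> i = 8381 * 3 + 5 = 25148.
Iteration 8: 25148 < 8382 fails; recursion stops.
SUM(i) = 9 + 32 + 101 + 308 + 929 + 2792 + 8381 + 25148 = 37700.

37700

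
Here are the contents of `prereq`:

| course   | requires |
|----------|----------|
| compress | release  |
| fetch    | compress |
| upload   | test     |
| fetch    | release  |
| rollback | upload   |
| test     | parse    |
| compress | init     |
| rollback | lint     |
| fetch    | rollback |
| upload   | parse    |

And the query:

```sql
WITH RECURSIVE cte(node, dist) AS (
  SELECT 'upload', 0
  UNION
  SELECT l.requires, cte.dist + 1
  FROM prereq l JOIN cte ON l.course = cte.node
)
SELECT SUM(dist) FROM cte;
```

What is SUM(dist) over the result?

4

Base: (upload, dist=0).
Iteration 1: edges from {upload} -> (parse, dist=1), (test, dist=1).
Iteration 2: edges from {parse,test} -> (parse, dist=2).
Iteration 3: no outgoing edges from {parse}; recursion stops.
SUM(dist) = 0 + 1 + 1 + 2 = 4.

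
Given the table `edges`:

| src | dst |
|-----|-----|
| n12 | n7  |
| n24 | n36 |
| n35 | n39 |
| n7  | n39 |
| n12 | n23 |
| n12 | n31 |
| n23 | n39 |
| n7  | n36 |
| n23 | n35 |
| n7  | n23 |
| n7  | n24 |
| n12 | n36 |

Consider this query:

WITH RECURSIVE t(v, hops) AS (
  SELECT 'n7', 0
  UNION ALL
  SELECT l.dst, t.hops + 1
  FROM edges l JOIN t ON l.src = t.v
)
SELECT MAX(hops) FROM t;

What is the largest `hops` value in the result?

3

Base: (n7, hops=0).
Iteration 1: edges from {n7} -> (n23, hops=1), (n24, hops=1), (n36, hops=1), (n39, hops=1).
Iteration 2: edges from {n23,n24,n36,n39} -> (n35, hops=2), (n36, hops=2), (n39, hops=2).
Iteration 3: edges from {n35,n36,n39} -> (n39, hops=3).
Iteration 4: no outgoing edges from {n39}; recursion stops.
hops values: 0, 1, 1, 1, 1, 2, 2, 2, 3; the maximum is 3.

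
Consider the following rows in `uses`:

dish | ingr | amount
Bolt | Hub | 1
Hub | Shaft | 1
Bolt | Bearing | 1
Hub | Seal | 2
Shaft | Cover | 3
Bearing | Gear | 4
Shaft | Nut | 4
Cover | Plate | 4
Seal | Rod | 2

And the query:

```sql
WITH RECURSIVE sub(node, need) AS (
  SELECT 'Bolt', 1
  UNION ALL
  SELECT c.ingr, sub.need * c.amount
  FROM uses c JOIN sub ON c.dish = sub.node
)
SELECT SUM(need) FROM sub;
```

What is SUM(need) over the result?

Base: (Bolt, need=1).
Iteration 1: components of {Bolt} -> Bearing = 1*1 = 1, Hub = 1*1 = 1.
Iteration 2: components of {Bearing,Hub} -> Gear = 1*4 = 4, Seal = 1*2 = 2, Shaft = 1*1 = 1.
Iteration 3: components of {Gear,Seal,Shaft} -> Cover = 1*3 = 3, Nut = 1*4 = 4, Rod = 2*2 = 4.
Iteration 4: components of {Cover,Nut,Rod} -> Plate = 3*4 = 12.
Iteration 5: no further components; recursion stops.
SUM(need) = 1 + 1 + 1 + 1 + 2 + 4 + 3 + 4 + 4 + 12 = 33.

33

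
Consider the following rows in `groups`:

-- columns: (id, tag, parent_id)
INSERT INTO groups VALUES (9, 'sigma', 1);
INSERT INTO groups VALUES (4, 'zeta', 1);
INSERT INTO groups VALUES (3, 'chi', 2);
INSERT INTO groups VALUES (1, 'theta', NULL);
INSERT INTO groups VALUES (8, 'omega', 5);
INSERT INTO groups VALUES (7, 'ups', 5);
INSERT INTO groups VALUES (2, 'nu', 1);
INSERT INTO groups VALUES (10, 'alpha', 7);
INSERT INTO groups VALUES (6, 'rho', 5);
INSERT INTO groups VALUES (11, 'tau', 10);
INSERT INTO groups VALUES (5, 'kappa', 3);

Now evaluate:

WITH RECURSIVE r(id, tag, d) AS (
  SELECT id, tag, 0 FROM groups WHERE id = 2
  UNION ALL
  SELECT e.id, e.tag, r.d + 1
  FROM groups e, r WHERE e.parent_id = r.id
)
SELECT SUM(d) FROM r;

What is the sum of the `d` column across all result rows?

Base: id=2 (nu) at d 0.
Iteration 1: rows with parent_id in {2} -> chi (id 3, d 1).
Iteration 2: rows with parent_id in {3} -> kappa (id 5, d 2).
Iteration 3: rows with parent_id in {5} -> rho (id 6, d 3), ups (id 7, d 3), omega (id 8, d 3).
Iteration 4: rows with parent_id in {6,7,8} -> alpha (id 10, d 4).
Iteration 5: rows with parent_id in {10} -> tau (id 11, d 5).
Iteration 6: no rows with parent_id in {11}; recursion stops.
SUM(d) = 0 + 1 + 2 + 3 + 3 + 3 + 4 + 5 = 21.

21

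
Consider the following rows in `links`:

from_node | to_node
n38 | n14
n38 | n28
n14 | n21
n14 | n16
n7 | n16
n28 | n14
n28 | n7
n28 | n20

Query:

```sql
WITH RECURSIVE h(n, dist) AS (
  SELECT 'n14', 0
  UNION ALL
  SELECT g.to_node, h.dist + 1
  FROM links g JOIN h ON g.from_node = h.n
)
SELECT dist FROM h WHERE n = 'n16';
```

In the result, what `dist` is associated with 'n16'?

Base: (n14, dist=0).
Iteration 1: edges from {n14} -> (n16, dist=1), (n21, dist=1).
Iteration 2: no outgoing edges from {n16,n21}; recursion stops.

1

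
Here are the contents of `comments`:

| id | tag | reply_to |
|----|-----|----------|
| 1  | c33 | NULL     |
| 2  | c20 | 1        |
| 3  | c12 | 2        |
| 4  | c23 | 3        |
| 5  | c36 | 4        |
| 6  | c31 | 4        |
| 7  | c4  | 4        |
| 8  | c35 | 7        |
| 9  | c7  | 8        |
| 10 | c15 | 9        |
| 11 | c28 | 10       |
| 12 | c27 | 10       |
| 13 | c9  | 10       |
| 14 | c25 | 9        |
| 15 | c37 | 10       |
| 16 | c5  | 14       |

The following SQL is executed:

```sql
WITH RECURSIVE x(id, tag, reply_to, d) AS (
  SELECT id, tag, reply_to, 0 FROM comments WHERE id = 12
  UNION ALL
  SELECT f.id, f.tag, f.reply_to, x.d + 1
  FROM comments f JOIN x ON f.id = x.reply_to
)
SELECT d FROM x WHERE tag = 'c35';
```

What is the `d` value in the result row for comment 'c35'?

3

Base: id=12 (c27), reply_to=10, d 0.
Iteration 1: join on id=10 -> c15 (id 10, reply_to=9, d 1).
Iteration 2: join on id=9 -> c7 (id 9, reply_to=8, d 2).
Iteration 3: join on id=8 -> c35 (id 8, reply_to=7, d 3).
Iteration 4: join on id=7 -> c4 (id 7, reply_to=4, d 4).
Iteration 5: join on id=4 -> c23 (id 4, reply_to=3, d 5).
Iteration 6: join on id=3 -> c12 (id 3, reply_to=2, d 6).
Iteration 7: join on id=2 -> c20 (id 2, reply_to=1, d 7).
Iteration 8: join on id=1 -> c33 (id 1, reply_to=NULL, d 8).
Iteration 9: reply_to is NULL; no match; recursion stops.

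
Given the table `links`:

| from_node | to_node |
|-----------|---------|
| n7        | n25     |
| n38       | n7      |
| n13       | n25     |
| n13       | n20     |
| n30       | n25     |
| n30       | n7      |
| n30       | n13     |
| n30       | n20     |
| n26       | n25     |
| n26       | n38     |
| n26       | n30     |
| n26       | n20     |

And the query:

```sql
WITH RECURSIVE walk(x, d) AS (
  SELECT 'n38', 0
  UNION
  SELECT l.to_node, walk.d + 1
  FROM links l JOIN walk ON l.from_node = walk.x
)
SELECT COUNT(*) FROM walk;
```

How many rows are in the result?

Base: (n38, d=0).
Iteration 1: edges from {n38} -> (n7, d=1).
Iteration 2: edges from {n7} -> (n25, d=2).
Iteration 3: no outgoing edges from {n25}; recursion stops.
Total rows emitted: 3.

3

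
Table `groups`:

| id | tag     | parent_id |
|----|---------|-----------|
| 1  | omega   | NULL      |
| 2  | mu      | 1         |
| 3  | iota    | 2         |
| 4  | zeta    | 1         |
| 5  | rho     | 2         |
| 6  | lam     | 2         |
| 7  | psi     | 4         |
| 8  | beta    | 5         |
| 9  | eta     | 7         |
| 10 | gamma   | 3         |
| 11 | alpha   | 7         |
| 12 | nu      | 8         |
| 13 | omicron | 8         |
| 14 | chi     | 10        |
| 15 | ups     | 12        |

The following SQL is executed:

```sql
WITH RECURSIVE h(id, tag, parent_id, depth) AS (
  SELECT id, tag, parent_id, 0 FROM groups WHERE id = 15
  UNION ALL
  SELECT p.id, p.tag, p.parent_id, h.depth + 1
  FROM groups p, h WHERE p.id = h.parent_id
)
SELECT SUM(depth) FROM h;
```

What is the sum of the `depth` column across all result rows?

15

Base: id=15 (ups), parent_id=12, depth 0.
Iteration 1: join on id=12 -> nu (id 12, parent_id=8, depth 1).
Iteration 2: join on id=8 -> beta (id 8, parent_id=5, depth 2).
Iteration 3: join on id=5 -> rho (id 5, parent_id=2, depth 3).
Iteration 4: join on id=2 -> mu (id 2, parent_id=1, depth 4).
Iteration 5: join on id=1 -> omega (id 1, parent_id=NULL, depth 5).
Iteration 6: parent_id is NULL; no match; recursion stops.
SUM(depth) = 0 + 1 + 2 + 3 + 4 + 5 = 15.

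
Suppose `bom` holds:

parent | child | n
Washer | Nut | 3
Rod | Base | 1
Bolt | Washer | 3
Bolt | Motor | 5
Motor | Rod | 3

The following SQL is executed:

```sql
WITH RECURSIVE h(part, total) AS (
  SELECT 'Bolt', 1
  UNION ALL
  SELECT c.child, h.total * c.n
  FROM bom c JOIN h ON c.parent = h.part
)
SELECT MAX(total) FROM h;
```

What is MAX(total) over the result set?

Base: (Bolt, total=1).
Iteration 1: components of {Bolt} -> Motor = 1*5 = 5, Washer = 1*3 = 3.
Iteration 2: components of {Motor,Washer} -> Nut = 3*3 = 9, Rod = 5*3 = 15.
Iteration 3: components of {Nut,Rod} -> Base = 15*1 = 15.
Iteration 4: no further components; recursion stops.
total values: 1, 3, 5, 9, 15, 15; the maximum is 15.

15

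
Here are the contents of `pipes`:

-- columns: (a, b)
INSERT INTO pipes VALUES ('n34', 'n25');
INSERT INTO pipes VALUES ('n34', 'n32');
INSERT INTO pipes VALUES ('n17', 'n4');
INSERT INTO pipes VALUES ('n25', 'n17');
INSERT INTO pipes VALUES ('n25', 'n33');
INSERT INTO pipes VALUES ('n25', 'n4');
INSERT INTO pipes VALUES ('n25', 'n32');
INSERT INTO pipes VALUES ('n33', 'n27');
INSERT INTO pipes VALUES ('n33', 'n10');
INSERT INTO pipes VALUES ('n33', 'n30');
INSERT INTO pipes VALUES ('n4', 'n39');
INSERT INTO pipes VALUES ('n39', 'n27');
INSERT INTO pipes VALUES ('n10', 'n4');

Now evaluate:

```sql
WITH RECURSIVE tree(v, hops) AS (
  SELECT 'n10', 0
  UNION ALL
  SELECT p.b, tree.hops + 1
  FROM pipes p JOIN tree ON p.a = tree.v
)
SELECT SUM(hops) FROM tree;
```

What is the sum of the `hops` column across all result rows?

Base: (n10, hops=0).
Iteration 1: edges from {n10} -> (n4, hops=1).
Iteration 2: edges from {n4} -> (n39, hops=2).
Iteration 3: edges from {n39} -> (n27, hops=3).
Iteration 4: no outgoing edges from {n27}; recursion stops.
SUM(hops) = 0 + 1 + 2 + 3 = 6.

6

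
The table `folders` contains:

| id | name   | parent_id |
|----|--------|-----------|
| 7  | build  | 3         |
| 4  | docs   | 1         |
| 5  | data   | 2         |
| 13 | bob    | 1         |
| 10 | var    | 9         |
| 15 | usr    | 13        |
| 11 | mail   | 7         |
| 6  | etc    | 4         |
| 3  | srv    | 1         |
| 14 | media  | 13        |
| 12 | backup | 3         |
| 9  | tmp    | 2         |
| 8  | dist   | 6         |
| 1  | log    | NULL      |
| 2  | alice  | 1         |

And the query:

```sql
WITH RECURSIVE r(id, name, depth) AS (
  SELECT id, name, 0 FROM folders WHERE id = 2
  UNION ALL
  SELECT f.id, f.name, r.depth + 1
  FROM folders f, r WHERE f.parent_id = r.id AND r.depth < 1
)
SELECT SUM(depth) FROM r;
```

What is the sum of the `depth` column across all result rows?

2

Base: id=2 (alice) at depth 0.
Iteration 1: rows with parent_id in {2} -> data (id 5, depth 1), tmp (id 9, depth 1).
Iteration 2: depth < 1 fails for all current rows; recursion stops.
SUM(depth) = 0 + 1 + 1 = 2.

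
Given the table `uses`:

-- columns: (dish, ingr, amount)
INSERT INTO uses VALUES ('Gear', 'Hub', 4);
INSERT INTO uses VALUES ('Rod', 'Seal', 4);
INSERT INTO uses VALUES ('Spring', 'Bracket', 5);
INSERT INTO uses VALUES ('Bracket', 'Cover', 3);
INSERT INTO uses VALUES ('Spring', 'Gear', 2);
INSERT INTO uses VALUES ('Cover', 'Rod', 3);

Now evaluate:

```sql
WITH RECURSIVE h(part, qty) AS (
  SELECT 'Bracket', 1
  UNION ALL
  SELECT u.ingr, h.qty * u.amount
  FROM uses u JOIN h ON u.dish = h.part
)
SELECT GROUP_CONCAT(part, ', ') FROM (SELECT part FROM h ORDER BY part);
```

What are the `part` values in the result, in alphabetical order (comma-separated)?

Base: (Bracket, qty=1).
Iteration 1: components of {Bracket} -> Cover = 1*3 = 3.
Iteration 2: components of {Cover} -> Rod = 3*3 = 9.
Iteration 3: components of {Rod} -> Seal = 9*4 = 36.
Iteration 4: no further components; recursion stops.

Bracket, Cover, Rod, Seal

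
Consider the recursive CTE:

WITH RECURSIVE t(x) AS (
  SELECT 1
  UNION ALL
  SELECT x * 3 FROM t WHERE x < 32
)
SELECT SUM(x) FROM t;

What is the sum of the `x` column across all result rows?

121

Base: x=1.
Iteration 1: 1 < 32 holds -> x = 1 * 3 = 3.
Iteration 2: 3 < 32 holds -> x = 3 * 3 = 9.
Iteration 3: 9 < 32 holds -> x = 9 * 3 = 27.
Iteration 4: 27 < 32 holds -> x = 27 * 3 = 81.
Iteration 5: 81 < 32 fails; recursion stops.
SUM(x) = 1 + 3 + 9 + 27 + 81 = 121.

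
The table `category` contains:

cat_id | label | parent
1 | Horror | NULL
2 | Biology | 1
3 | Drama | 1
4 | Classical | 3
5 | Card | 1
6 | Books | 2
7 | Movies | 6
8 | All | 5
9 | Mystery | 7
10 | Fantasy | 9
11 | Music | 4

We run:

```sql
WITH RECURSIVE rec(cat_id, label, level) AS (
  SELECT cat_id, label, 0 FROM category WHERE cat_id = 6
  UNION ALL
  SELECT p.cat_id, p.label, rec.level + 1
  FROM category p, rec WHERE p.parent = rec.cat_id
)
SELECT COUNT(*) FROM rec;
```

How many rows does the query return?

4

Base: cat_id=6 (Books) at level 0.
Iteration 1: rows with parent in {6} -> Movies (id 7, level 1).
Iteration 2: rows with parent in {7} -> Mystery (id 9, level 2).
Iteration 3: rows with parent in {9} -> Fantasy (id 10, level 3).
Iteration 4: no rows with parent in {10}; recursion stops.
Total rows emitted: 4.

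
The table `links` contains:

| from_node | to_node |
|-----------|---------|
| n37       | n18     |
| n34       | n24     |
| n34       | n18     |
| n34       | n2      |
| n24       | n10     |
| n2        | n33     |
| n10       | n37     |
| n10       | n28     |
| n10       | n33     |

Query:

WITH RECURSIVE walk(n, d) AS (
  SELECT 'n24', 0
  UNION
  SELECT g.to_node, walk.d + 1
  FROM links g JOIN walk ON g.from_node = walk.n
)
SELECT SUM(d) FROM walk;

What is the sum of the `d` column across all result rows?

10

Base: (n24, d=0).
Iteration 1: edges from {n24} -> (n10, d=1).
Iteration 2: edges from {n10} -> (n28, d=2), (n33, d=2), (n37, d=2).
Iteration 3: edges from {n28,n33,n37} -> (n18, d=3).
Iteration 4: no outgoing edges from {n18}; recursion stops.
SUM(d) = 0 + 1 + 2 + 2 + 2 + 3 = 10.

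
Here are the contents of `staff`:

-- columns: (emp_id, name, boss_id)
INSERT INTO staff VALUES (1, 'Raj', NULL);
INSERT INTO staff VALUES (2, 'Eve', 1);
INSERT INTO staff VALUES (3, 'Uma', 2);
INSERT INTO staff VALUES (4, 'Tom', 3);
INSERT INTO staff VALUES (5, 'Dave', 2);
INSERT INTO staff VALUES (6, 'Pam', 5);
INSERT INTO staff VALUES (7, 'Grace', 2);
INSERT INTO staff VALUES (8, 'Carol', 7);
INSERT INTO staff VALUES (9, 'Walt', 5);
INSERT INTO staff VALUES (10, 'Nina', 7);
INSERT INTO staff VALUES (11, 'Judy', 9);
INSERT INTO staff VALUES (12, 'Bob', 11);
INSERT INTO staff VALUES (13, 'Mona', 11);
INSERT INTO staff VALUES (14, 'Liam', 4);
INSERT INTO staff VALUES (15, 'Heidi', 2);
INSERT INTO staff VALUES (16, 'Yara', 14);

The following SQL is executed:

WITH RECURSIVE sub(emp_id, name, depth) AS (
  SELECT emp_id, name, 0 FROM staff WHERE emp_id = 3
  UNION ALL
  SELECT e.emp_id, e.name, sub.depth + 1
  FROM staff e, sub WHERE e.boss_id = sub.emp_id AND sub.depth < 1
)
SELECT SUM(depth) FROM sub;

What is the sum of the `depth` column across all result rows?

Base: emp_id=3 (Uma) at depth 0.
Iteration 1: rows with boss_id in {3} -> Tom (id 4, depth 1).
Iteration 2: depth < 1 fails for all current rows; recursion stops.
SUM(depth) = 0 + 1 = 1.

1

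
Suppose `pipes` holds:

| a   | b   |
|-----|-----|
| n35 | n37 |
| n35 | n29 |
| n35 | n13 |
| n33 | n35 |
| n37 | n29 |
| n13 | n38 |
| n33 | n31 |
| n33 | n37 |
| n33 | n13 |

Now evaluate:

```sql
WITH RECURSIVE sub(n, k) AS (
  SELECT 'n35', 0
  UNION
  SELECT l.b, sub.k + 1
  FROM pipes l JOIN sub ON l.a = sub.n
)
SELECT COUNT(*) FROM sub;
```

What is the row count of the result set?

6

Base: (n35, k=0).
Iteration 1: edges from {n35} -> (n13, k=1), (n29, k=1), (n37, k=1).
Iteration 2: edges from {n13,n29,n37} -> (n29, k=2), (n38, k=2).
Iteration 3: no outgoing edges from {n29,n38}; recursion stops.
Total rows emitted: 6.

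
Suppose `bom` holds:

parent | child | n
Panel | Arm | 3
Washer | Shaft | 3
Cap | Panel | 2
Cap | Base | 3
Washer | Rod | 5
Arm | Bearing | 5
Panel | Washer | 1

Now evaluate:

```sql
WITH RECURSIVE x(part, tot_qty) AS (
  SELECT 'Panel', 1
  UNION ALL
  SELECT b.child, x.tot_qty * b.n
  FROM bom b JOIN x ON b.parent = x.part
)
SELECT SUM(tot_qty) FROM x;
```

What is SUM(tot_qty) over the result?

Base: (Panel, tot_qty=1).
Iteration 1: components of {Panel} -> Arm = 1*3 = 3, Washer = 1*1 = 1.
Iteration 2: components of {Arm,Washer} -> Bearing = 3*5 = 15, Rod = 1*5 = 5, Shaft = 1*3 = 3.
Iteration 3: no further components; recursion stops.
SUM(tot_qty) = 1 + 1 + 3 + 5 + 3 + 15 = 28.

28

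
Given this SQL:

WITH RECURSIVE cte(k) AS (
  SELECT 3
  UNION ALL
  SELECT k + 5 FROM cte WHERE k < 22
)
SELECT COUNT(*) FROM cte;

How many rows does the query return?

5

Base: k=3.
Iteration 1: 3 < 22 holds -> k = 3 + 5 = 8.
Iteration 2: 8 < 22 holds -> k = 8 + 5 = 13.
Iteration 3: 13 < 22 holds -> k = 13 + 5 = 18.
Iteration 4: 18 < 22 holds -> k = 18 + 5 = 23.
Iteration 5: 23 < 22 fails; recursion stops.
Total rows emitted: 5.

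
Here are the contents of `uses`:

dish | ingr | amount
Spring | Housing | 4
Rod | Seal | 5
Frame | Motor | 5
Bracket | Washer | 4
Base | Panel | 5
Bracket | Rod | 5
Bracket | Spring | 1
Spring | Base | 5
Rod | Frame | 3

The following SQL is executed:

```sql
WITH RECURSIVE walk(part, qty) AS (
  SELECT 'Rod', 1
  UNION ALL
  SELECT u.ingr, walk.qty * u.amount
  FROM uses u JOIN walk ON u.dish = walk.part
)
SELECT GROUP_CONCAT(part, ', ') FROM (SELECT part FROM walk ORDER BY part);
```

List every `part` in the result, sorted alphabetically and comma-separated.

Base: (Rod, qty=1).
Iteration 1: components of {Rod} -> Frame = 1*3 = 3, Seal = 1*5 = 5.
Iteration 2: components of {Frame,Seal} -> Motor = 3*5 = 15.
Iteration 3: no further components; recursion stops.

Frame, Motor, Rod, Seal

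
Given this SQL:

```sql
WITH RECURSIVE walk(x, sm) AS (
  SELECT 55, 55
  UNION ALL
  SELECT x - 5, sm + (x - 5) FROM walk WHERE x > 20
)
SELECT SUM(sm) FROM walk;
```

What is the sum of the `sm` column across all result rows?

Base: x=55, sm=55.
Iteration 1: 55 > 20 holds -> x = 55 - 5 = 50, sm = 55 + 50 = 105.
Iteration 2: 50 > 20 holds -> x = 50 - 5 = 45, sm = 105 + 45 = 150.
Iteration 3: 45 > 20 holds -> x = 45 - 5 = 40, sm = 150 + 40 = 190.
Iteration 4: 40 > 20 holds -> x = 40 - 5 = 35, sm = 190 + 35 = 225.
Iteration 5: 35 > 20 holds -> x = 35 - 5 = 30, sm = 225 + 30 = 255.
Iteration 6: 30 > 20 holds -> x = 30 - 5 = 25, sm = 255 + 25 = 280.
Iteration 7: 25 > 20 holds -> x = 25 - 5 = 20, sm = 280 + 20 = 300.
Iteration 8: 20 > 20 fails; recursion stops.
SUM(sm) = 55 + 105 + 150 + 190 + 225 + 255 + 280 + 300 = 1560.

1560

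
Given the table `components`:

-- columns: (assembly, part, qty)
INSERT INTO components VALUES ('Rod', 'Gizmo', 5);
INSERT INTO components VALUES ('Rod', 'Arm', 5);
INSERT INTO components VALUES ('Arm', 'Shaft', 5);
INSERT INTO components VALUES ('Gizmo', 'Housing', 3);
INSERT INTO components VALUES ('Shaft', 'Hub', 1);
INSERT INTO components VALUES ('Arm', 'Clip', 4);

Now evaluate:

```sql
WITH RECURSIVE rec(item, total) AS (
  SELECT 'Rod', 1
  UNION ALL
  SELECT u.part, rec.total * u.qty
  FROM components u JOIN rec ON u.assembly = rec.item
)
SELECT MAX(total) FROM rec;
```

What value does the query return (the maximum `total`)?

Base: (Rod, total=1).
Iteration 1: components of {Rod} -> Arm = 1*5 = 5, Gizmo = 1*5 = 5.
Iteration 2: components of {Arm,Gizmo} -> Clip = 5*4 = 20, Housing = 5*3 = 15, Shaft = 5*5 = 25.
Iteration 3: components of {Clip,Housing,Shaft} -> Hub = 25*1 = 25.
Iteration 4: no further components; recursion stops.
total values: 1, 5, 5, 20, 25, 15, 25; the maximum is 25.

25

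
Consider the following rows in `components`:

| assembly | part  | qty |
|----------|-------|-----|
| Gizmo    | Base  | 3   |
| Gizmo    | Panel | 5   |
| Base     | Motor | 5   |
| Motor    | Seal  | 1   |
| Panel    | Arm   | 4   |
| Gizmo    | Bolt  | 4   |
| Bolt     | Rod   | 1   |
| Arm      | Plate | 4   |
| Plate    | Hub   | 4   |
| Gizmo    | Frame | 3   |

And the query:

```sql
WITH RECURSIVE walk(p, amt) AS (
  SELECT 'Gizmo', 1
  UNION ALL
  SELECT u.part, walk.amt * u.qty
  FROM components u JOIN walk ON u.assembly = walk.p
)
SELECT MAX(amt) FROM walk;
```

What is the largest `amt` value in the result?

320

Base: (Gizmo, amt=1).
Iteration 1: components of {Gizmo} -> Base = 1*3 = 3, Bolt = 1*4 = 4, Frame = 1*3 = 3, Panel = 1*5 = 5.
Iteration 2: components of {Base,Bolt,Frame,Panel} -> Arm = 5*4 = 20, Motor = 3*5 = 15, Rod = 4*1 = 4.
Iteration 3: components of {Arm,Motor,Rod} -> Plate = 20*4 = 80, Seal = 15*1 = 15.
Iteration 4: components of {Plate,Seal} -> Hub = 80*4 = 320.
Iteration 5: no further components; recursion stops.
amt values: 1, 3, 5, 4, 3, 15, 20, 4, 15, 80, 320; the maximum is 320.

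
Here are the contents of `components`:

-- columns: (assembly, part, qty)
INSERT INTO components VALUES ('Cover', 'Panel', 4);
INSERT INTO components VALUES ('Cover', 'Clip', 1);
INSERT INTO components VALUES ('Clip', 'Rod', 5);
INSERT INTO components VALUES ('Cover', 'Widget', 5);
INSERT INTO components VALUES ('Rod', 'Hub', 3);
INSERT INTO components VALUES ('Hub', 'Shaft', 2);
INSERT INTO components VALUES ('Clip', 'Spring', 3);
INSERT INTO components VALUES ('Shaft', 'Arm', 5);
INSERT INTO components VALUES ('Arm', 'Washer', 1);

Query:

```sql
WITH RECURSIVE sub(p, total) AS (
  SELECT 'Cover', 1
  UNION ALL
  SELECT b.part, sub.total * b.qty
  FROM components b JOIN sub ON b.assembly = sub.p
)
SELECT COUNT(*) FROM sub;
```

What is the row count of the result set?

10

Base: (Cover, total=1).
Iteration 1: components of {Cover} -> Clip = 1*1 = 1, Panel = 1*4 = 4, Widget = 1*5 = 5.
Iteration 2: components of {Clip,Panel,Widget} -> Rod = 1*5 = 5, Spring = 1*3 = 3.
Iteration 3: components of {Rod,Spring} -> Hub = 5*3 = 15.
Iteration 4: components of {Hub} -> Shaft = 15*2 = 30.
Iteration 5: components of {Shaft} -> Arm = 30*5 = 150.
Iteration 6: components of {Arm} -> Washer = 150*1 = 150.
Iteration 7: no further components; recursion stops.
Total rows emitted: 10.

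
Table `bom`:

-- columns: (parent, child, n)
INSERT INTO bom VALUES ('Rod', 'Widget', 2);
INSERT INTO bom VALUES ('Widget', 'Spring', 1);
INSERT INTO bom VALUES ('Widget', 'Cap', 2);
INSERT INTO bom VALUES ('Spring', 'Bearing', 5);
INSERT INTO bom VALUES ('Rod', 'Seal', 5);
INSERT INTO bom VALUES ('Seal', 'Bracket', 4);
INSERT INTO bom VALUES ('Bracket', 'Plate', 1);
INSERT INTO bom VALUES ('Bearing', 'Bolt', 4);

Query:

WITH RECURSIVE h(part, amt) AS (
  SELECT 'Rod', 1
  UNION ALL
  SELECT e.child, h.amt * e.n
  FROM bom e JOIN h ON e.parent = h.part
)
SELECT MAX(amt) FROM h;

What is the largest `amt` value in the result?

40

Base: (Rod, amt=1).
Iteration 1: components of {Rod} -> Seal = 1*5 = 5, Widget = 1*2 = 2.
Iteration 2: components of {Seal,Widget} -> Bracket = 5*4 = 20, Cap = 2*2 = 4, Spring = 2*1 = 2.
Iteration 3: components of {Bracket,Cap,Spring} -> Bearing = 2*5 = 10, Plate = 20*1 = 20.
Iteration 4: components of {Bearing,Plate} -> Bolt = 10*4 = 40.
Iteration 5: no further components; recursion stops.
amt values: 1, 2, 5, 2, 4, 20, 10, 20, 40; the maximum is 40.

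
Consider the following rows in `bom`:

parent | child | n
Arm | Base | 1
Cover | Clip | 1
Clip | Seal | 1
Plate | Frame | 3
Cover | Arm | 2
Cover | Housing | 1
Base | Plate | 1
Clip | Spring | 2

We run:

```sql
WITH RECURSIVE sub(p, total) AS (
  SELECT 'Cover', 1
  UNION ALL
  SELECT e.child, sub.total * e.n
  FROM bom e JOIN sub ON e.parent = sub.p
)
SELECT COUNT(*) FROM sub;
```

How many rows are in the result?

9

Base: (Cover, total=1).
Iteration 1: components of {Cover} -> Arm = 1*2 = 2, Clip = 1*1 = 1, Housing = 1*1 = 1.
Iteration 2: components of {Arm,Clip,Housing} -> Base = 2*1 = 2, Seal = 1*1 = 1, Spring = 1*2 = 2.
Iteration 3: components of {Base,Seal,Spring} -> Plate = 2*1 = 2.
Iteration 4: components of {Plate} -> Frame = 2*3 = 6.
Iteration 5: no further components; recursion stops.
Total rows emitted: 9.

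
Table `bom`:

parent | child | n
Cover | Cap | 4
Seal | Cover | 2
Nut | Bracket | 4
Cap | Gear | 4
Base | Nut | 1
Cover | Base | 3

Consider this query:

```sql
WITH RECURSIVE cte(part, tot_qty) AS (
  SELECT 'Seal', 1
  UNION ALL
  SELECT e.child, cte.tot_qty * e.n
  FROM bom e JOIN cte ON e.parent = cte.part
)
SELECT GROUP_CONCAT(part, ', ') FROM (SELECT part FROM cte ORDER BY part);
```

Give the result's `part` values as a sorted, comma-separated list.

Base: (Seal, tot_qty=1).
Iteration 1: components of {Seal} -> Cover = 1*2 = 2.
Iteration 2: components of {Cover} -> Base = 2*3 = 6, Cap = 2*4 = 8.
Iteration 3: components of {Base,Cap} -> Gear = 8*4 = 32, Nut = 6*1 = 6.
Iteration 4: components of {Gear,Nut} -> Bracket = 6*4 = 24.
Iteration 5: no further components; recursion stops.

Base, Bracket, Cap, Cover, Gear, Nut, Seal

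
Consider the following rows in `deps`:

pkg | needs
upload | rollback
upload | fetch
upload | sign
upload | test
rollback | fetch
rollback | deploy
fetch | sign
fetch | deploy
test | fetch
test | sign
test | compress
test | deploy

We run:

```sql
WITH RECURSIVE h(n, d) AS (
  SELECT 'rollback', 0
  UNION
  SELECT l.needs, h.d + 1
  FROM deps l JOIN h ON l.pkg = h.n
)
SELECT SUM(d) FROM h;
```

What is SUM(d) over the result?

Base: (rollback, d=0).
Iteration 1: edges from {rollback} -> (deploy, d=1), (fetch, d=1).
Iteration 2: edges from {deploy,fetch} -> (deploy, d=2), (sign, d=2).
Iteration 3: no outgoing edges from {deploy,sign}; recursion stops.
SUM(d) = 0 + 1 + 1 + 2 + 2 = 6.

6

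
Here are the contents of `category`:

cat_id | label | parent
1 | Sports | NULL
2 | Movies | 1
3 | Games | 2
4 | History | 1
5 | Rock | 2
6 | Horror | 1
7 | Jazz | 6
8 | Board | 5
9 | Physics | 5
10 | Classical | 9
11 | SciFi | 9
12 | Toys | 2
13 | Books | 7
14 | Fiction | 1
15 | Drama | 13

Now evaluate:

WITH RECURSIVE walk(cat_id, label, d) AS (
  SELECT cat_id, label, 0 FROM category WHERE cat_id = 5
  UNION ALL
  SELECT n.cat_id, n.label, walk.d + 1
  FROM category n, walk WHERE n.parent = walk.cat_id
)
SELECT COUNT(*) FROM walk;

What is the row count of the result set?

Base: cat_id=5 (Rock) at d 0.
Iteration 1: rows with parent in {5} -> Board (id 8, d 1), Physics (id 9, d 1).
Iteration 2: rows with parent in {8,9} -> Classical (id 10, d 2), SciFi (id 11, d 2).
Iteration 3: no rows with parent in {10,11}; recursion stops.
Total rows emitted: 5.

5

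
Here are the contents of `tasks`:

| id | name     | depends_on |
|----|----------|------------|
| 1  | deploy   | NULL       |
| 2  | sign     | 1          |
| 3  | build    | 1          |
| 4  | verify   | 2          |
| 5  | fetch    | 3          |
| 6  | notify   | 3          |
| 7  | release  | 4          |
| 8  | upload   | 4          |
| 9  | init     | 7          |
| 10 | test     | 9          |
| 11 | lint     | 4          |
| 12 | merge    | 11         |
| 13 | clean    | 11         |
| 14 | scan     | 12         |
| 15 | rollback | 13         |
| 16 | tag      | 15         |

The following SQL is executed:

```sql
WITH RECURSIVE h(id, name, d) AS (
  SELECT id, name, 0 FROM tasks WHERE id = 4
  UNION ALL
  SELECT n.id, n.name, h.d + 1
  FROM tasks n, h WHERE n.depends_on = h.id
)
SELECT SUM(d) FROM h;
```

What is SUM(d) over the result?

Base: id=4 (verify) at d 0.
Iteration 1: rows with depends_on in {4} -> release (id 7, d 1), upload (id 8, d 1), lint (id 11, d 1).
Iteration 2: rows with depends_on in {7,8,11} -> init (id 9, d 2), merge (id 12, d 2), clean (id 13, d 2).
Iteration 3: rows with depends_on in {9,12,13} -> test (id 10, d 3), scan (id 14, d 3), rollback (id 15, d 3).
Iteration 4: rows with depends_on in {10,14,15} -> tag (id 16, d 4).
Iteration 5: no rows with depends_on in {16}; recursion stops.
SUM(d) = 0 + 1 + 1 + 1 + 2 + 2 + 2 + 3 + 3 + 3 + 4 = 22.

22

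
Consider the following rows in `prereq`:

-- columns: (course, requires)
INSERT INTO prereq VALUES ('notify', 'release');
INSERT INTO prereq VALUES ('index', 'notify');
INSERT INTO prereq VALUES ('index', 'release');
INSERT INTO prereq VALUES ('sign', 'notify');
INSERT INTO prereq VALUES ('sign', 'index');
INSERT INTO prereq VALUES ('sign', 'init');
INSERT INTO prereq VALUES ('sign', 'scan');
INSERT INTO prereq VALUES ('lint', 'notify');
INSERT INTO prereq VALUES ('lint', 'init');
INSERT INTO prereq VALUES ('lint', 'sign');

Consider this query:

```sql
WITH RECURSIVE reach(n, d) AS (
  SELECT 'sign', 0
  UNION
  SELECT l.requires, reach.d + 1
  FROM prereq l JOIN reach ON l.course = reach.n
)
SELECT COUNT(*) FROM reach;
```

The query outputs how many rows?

Base: (sign, d=0).
Iteration 1: edges from {sign} -> (index, d=1), (init, d=1), (notify, d=1), (scan, d=1).
Iteration 2: edges from {index,init,notify,scan} -> (notify, d=2), (release, d=2). [UNION drops 1 duplicate row(s)]
Iteration 3: edges from {notify,release} -> (release, d=3).
Iteration 4: no outgoing edges from {release}; recursion stops.
Total rows emitted: 8.

8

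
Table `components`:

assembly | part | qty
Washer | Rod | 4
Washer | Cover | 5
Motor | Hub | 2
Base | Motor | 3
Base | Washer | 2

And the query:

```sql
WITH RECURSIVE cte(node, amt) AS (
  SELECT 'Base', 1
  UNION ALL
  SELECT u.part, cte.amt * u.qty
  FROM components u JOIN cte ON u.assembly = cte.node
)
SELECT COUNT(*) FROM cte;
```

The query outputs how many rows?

Base: (Base, amt=1).
Iteration 1: components of {Base} -> Motor = 1*3 = 3, Washer = 1*2 = 2.
Iteration 2: components of {Motor,Washer} -> Cover = 2*5 = 10, Hub = 3*2 = 6, Rod = 2*4 = 8.
Iteration 3: no further components; recursion stops.
Total rows emitted: 6.

6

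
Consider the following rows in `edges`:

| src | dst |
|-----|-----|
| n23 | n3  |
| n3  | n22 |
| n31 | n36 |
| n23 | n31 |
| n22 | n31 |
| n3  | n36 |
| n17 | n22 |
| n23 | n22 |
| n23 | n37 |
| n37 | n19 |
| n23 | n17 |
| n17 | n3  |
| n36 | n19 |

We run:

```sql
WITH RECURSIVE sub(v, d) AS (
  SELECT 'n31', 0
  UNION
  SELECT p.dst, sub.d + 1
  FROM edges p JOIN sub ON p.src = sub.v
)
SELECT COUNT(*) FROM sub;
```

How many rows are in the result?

3

Base: (n31, d=0).
Iteration 1: edges from {n31} -> (n36, d=1).
Iteration 2: edges from {n36} -> (n19, d=2).
Iteration 3: no outgoing edges from {n19}; recursion stops.
Total rows emitted: 3.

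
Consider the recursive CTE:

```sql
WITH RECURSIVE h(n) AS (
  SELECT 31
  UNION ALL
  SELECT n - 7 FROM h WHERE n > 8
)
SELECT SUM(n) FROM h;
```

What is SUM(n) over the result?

Base: n=31.
Iteration 1: 31 > 8 holds -> n = 31 - 7 = 24.
Iteration 2: 24 > 8 holds -> n = 24 - 7 = 17.
Iteration 3: 17 > 8 holds -> n = 17 - 7 = 10.
Iteration 4: 10 > 8 holds -> n = 10 - 7 = 3.
Iteration 5: 3 > 8 fails; recursion stops.
SUM(n) = 31 + 24 + 17 + 10 + 3 = 85.

85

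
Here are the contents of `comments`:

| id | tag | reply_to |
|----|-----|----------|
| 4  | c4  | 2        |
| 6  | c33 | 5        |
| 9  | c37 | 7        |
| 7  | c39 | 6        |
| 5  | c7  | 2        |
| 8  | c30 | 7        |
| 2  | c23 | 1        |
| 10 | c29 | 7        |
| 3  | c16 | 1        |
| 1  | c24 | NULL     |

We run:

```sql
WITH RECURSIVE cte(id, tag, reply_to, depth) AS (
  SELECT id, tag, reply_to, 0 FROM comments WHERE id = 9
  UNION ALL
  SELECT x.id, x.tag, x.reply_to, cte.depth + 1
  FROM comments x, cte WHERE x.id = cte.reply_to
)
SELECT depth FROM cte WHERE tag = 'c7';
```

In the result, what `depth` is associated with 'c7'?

Base: id=9 (c37), reply_to=7, depth 0.
Iteration 1: join on id=7 -> c39 (id 7, reply_to=6, depth 1).
Iteration 2: join on id=6 -> c33 (id 6, reply_to=5, depth 2).
Iteration 3: join on id=5 -> c7 (id 5, reply_to=2, depth 3).
Iteration 4: join on id=2 -> c23 (id 2, reply_to=1, depth 4).
Iteration 5: join on id=1 -> c24 (id 1, reply_to=NULL, depth 5).
Iteration 6: reply_to is NULL; no match; recursion stops.

3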